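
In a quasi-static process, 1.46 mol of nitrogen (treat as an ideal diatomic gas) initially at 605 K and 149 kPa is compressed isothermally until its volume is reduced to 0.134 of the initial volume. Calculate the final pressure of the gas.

1110 kPa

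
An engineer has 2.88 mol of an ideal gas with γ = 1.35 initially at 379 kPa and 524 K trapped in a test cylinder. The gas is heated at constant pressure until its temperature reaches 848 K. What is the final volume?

V₁ = nRT₁/P₁ = 2.88×8.314×524/379 = 33.1 L.
Isobaric: P stays 379 kPa; V/T = const ⇒ T₂ = 848 K, V₂ = 53.6 L.

53.6 L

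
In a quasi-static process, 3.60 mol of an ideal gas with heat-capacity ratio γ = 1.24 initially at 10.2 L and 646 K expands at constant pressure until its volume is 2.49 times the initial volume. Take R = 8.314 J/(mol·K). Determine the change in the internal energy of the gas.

120000 J

P₁ = nRT₁/V₁ = 3.60×8.314×646/10.2 = 1900 kPa.
Isobaric: P stays 1900 kPa; V/T = const ⇒ T₂ = 1610 K, V₂ = 25.4 L.
For an ideal gas ΔU = nCvΔT with Cv = R/(γ−1) = 34.6 J/(mol·K).
ΔU = 3.60×34.6×(1610−646) = 120000 J.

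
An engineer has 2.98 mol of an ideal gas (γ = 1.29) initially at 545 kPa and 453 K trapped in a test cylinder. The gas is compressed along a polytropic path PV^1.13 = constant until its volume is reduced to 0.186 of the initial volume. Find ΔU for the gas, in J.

V₁ = nRT₁/P₁ = 2.98×8.314×453/545 = 20.6 L.
Polytropic n=1.13: T₂ = T₁(V₁/V₂)^(n−1) = 453×(5.38)^0.13 = 564 K; P₂ = P₁(V₁/V₂)^n = 3650 kPa.
For an ideal gas ΔU = nCvΔT with Cv = R/(γ−1) = 28.7 J/(mol·K).
ΔU = 2.98×28.7×(564−453) = 9460 J.

9460 J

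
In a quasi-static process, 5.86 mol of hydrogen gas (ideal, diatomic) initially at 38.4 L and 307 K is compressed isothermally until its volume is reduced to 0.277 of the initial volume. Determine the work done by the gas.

-19200 J

P₁ = nRT₁/V₁ = 5.86×8.314×307/38.4 = 390 kPa.
Isothermal: T stays 307 K; PV = const ⇒ V₂ = 10.6 L, P₂ = 1410 kPa.
W = nRT ln(V₂/V₁) = 5.86×8.314×307×ln(0.277) = -19200 J.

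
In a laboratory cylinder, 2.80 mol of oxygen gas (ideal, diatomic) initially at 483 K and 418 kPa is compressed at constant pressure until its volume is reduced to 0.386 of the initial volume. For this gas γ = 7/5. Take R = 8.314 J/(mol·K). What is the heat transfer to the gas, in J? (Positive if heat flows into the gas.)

-24200 J

V₁ = nRT₁/P₁ = 2.80×8.314×483/418 = 26.9 L.
Isobaric: P stays 418 kPa; V/T = const ⇒ T₂ = 186 K, V₂ = 10.4 L.
W = PΔV = 418×(10.4−26.9) kPa·L = -6900 J.
ΔU = nCvΔT = 2.80×20.8×(186−483) = -17300 J.
Q = ΔU + W = nCpΔT = -24200 J.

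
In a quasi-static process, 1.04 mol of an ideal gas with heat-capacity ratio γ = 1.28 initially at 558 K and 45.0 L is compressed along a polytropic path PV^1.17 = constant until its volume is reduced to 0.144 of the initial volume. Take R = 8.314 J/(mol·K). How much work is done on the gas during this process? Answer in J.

11100 J

P₁ = nRT₁/V₁ = 1.04×8.314×558/45.0 = 107 kPa.
Polytropic n=1.17: T₂ = T₁(V₁/V₂)^(n−1) = 558×(6.94)^0.17 = 776 K; P₂ = P₁(V₁/V₂)^n = 1040 kPa.
W = (P₁V₁−P₂V₂)/(n−1) = (107×45.0−1040×6.48)/0.17 = -11100 J.
Work done on the gas = −W_by = 11100 J.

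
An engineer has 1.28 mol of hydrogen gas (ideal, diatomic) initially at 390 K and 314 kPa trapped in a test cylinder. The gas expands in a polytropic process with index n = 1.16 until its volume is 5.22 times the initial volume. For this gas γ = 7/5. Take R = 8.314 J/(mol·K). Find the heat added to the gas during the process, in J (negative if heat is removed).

V₁ = nRT₁/P₁ = 1.28×8.314×390/314 = 13.2 L.
Polytropic n=1.16: T₂ = T₁(V₁/V₂)^(n−1) = 390×(0.192)^0.16 = 299 K; P₂ = P₁(V₁/V₂)^n = 46.2 kPa.
W = (P₁V₁−P₂V₂)/(n−1) = (314×13.2−46.2×69.0)/0.16 = 6030 J.
ΔU = nCvΔT = 1.28×20.8×(299−390) = -2410 J.
Q = ΔU + W = 3620 J.

3620 J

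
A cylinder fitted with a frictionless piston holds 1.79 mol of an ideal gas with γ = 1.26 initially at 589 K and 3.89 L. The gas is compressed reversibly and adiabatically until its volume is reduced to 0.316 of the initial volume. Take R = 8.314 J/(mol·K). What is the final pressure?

P₁ = nRT₁/V₁ = 1.79×8.314×589/3.89 = 2250 kPa.
Adiabatic: TV^(γ−1) = const ⇒ T₂ = 589×(3.16)^0.260 = 795 K; PV^γ = const ⇒ P₂ = 9620 kPa.

9620 kPa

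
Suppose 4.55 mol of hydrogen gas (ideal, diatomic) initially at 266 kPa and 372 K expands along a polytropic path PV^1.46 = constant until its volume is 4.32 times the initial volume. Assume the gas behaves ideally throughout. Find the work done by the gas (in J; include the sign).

15000 J

V₁ = nRT₁/P₁ = 4.55×8.314×372/266 = 52.9 L.
Polytropic n=1.46: T₂ = T₁(V₁/V₂)^(n−1) = 372×(0.231)^0.46 = 190 K; P₂ = P₁(V₁/V₂)^n = 31.4 kPa.
W = (P₁V₁−P₂V₂)/(n−1) = (266×52.9−31.4×229)/0.46 = 15000 J.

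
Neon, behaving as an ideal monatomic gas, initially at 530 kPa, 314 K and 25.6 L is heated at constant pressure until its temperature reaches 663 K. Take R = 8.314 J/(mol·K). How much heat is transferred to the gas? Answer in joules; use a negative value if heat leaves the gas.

n = P₁V₁/(RT₁) = 530×25.6/(8.314×314) = 5.20 mol.
Isobaric: P stays 530 kPa; V/T = const ⇒ T₂ = 663 K, V₂ = 54.1 L.
W = PΔV = 530×(54.1−25.6) kPa·L = 15100 J.
ΔU = nCvΔT = 5.20×12.5×(663−314) = 22600 J.
Q = ΔU + W = nCpΔT = 37700 J.

37700 J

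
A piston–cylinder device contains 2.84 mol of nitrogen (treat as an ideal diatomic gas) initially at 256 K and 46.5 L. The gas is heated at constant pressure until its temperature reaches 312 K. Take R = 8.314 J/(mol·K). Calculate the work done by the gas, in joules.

1320 J

P₁ = nRT₁/V₁ = 2.84×8.314×256/46.5 = 130 kPa.
Isobaric: P stays 130 kPa; V/T = const ⇒ T₂ = 312 K, V₂ = 56.7 L.
W = PΔV = 130×(56.7−46.5) kPa·L = 1320 J.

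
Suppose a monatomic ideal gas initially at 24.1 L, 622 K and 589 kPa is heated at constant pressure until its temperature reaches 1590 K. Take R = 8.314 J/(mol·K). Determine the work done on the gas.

n = P₁V₁/(RT₁) = 589×24.1/(8.314×622) = 2.74 mol.
Isobaric: P stays 589 kPa; V/T = const ⇒ T₂ = 1590 K, V₂ = 61.6 L.
W = PΔV = 589×(61.6−24.1) kPa·L = 22100 J.
Work done on the gas = −W_by = -22100 J.

-22100 J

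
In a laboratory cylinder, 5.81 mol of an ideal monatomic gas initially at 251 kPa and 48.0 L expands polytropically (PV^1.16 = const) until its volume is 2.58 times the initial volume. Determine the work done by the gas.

T₁ = P₁V₁/(nR) = 251×48.0/(5.81×8.314) = 249 K.
Polytropic n=1.16: T₂ = T₁(V₁/V₂)^(n−1) = 249×(0.388)^0.16 = 214 K; P₂ = P₁(V₁/V₂)^n = 83.6 kPa.
W = (P₁V₁−P₂V₂)/(n−1) = (251×48.0−83.6×124)/0.16 = 10600 J.

10600 J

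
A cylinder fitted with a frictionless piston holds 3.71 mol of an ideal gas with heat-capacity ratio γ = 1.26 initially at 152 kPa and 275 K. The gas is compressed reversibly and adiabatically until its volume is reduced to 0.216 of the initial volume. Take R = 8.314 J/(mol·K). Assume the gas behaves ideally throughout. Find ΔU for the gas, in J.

V₁ = nRT₁/P₁ = 3.71×8.314×275/152 = 55.8 L.
Adiabatic: TV^(γ−1) = const ⇒ T₂ = 275×(4.63)^0.260 = 410 K; PV^γ = const ⇒ P₂ = 1050 kPa.
For an ideal gas ΔU = nCvΔT with Cv = R/(γ−1) = 32.0 J/(mol·K).
ΔU = 3.71×32.0×(410−275) = 16000 J.

16000 J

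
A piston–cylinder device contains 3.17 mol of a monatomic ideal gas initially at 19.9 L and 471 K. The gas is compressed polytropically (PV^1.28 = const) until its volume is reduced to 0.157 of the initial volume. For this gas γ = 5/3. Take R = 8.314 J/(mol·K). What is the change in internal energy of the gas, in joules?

P₁ = nRT₁/V₁ = 3.17×8.314×471/19.9 = 624 kPa.
Polytropic n=1.28: T₂ = T₁(V₁/V₂)^(n−1) = 471×(6.37)^0.28 = 791 K; P₂ = P₁(V₁/V₂)^n = 6670 kPa.
For an ideal gas ΔU = nCvΔT with Cv = (3/2)R = 12.5 J/(mol·K).
ΔU = 3.17×12.5×(791−471) = 12700 J.

12700 J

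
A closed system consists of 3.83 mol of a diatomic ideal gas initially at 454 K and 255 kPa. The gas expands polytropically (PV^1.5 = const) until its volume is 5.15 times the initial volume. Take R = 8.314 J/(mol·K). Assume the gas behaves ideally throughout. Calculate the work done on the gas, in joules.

-16200 J

V₁ = nRT₁/P₁ = 3.83×8.314×454/255 = 56.7 L.
Polytropic n=1.5: T₂ = T₁(V₁/V₂)^(n−1) = 454×(0.194)^0.50 = 200 K; P₂ = P₁(V₁/V₂)^n = 21.8 kPa.
W = (P₁V₁−P₂V₂)/(n−1) = (255×56.7−21.8×292)/0.50 = 16200 J.
Work done on the gas = −W_by = -16200 J.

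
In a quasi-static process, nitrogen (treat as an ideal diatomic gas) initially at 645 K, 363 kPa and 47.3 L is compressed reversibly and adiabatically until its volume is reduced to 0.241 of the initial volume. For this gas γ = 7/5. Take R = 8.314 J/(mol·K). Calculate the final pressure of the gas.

Adiabatic: TV^(γ−1) = const ⇒ T₂ = 645×(4.15)^0.400 = 1140 K; PV^γ = const ⇒ P₂ = 2660 kPa.

2660 kPa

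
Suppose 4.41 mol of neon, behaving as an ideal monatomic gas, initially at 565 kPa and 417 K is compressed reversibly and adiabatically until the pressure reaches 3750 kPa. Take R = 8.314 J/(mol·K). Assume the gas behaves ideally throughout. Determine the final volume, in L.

V₁ = nRT₁/P₁ = 4.41×8.314×417/565 = 27.1 L.
Adiabatic: T₂/T₁ = (P₂/P₁)^((γ−1)/γ) ⇒ T₂ = 417×(6.64)^0.400 = 889 K; V₂ = 8.69 L.

8.69 L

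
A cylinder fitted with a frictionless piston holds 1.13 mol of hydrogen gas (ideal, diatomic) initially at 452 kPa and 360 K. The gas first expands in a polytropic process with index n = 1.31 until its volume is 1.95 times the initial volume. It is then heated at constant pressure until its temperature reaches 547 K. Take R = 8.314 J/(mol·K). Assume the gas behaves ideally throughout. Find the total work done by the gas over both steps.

4430 J

V₁ = nRT₁/P₁ = 1.13×8.314×360/452 = 7.48 L.
Step 1 — Polytropic n=1.31: T₂ = T₁(V₁/V₂)^(n−1) = 360×(0.513)^0.31 = 293 K; P₂ = P₁(V₁/V₂)^n = 188 kPa.
W = (P₁V₁−P₂V₂)/(n−1) = (452×7.48−188×14.6)/0.31 = 2040 J.
ΔU = nCvΔT = 1.13×20.8×(293−360) = -1580 J.
Q = ΔU + W = 459 J.
State after step 1: P = 188 kPa, V = 14.6 L, T = 293 K.
Step 2 — Isobaric: P stays 188 kPa; V/T = const ⇒ T₂ = 547 K, V₂ = 27.3 L.
W = PΔV = 188×(27.3−14.6) kPa·L = 2390 J.
ΔU = nCvΔT = 1.13×20.8×(547−293) = 5970 J.
Q = ΔU + W = nCpΔT = 8360 J.
Net over both steps: W = 4430 J, Q = 8820 J, ΔU = 4390 J.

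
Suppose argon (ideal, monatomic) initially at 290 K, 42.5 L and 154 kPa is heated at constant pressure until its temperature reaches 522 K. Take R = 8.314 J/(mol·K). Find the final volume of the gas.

Isobaric: P stays 154 kPa; V/T = const ⇒ T₂ = 522 K, V₂ = 76.5 L.

76.5 L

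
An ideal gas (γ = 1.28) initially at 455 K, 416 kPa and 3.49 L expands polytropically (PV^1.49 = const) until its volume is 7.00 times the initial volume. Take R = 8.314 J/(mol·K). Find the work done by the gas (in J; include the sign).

1820 J

n = P₁V₁/(RT₁) = 416×3.49/(8.314×455) = 0.384 mol.
Polytropic n=1.49: T₂ = T₁(V₁/V₂)^(n−1) = 455×(0.143)^0.49 = 175 K; P₂ = P₁(V₁/V₂)^n = 22.9 kPa.
W = (P₁V₁−P₂V₂)/(n−1) = (416×3.49−22.9×24.4)/0.49 = 1820 J.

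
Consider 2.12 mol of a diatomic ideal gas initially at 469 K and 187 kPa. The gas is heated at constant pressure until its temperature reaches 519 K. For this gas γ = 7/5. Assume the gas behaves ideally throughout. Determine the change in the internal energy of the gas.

2200 J

V₁ = nRT₁/P₁ = 2.12×8.314×469/187 = 44.2 L.
Isobaric: P stays 187 kPa; V/T = const ⇒ T₂ = 519 K, V₂ = 48.9 L.
For an ideal gas ΔU = nCvΔT with Cv = (5/2)R = 20.8 J/(mol·K).
ΔU = 2.12×20.8×(519−469) = 2200 J.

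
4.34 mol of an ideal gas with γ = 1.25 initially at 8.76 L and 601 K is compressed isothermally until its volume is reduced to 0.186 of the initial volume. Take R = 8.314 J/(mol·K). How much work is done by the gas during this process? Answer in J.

P₁ = nRT₁/V₁ = 4.34×8.314×601/8.76 = 2480 kPa.
Isothermal: T stays 601 K; PV = const ⇒ V₂ = 1.63 L, P₂ = 13300 kPa.
W = nRT ln(V₂/V₁) = 4.34×8.314×601×ln(0.186) = -36500 J.

-36500 J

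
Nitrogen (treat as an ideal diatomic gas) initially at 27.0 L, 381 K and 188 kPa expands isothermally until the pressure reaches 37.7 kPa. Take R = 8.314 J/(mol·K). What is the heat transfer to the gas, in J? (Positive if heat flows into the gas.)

n = P₁V₁/(RT₁) = 188×27.0/(8.314×381) = 1.60 mol.
Isothermal: T stays 381 K; PV = const ⇒ V₂ = 135 L, P₂ = 37.7 kPa.
ΔU = 0 (ideal gas, T constant).
W = nRT ln(V₂/V₁) = 1.60×8.314×381×ln(4.99) = 8160 J.
Q = ΔU + W = 8160 J.

8160 J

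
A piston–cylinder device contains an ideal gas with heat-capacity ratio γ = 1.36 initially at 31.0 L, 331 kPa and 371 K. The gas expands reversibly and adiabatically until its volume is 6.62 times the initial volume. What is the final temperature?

Adiabatic: TV^(γ−1) = const ⇒ T₂ = 371×(0.151)^0.360 = 188 K; PV^γ = const ⇒ P₂ = 25.3 kPa.

188 K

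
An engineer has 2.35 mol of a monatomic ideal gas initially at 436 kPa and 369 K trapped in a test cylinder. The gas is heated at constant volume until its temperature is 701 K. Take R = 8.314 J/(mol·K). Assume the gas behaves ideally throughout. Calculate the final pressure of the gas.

828 kPa

V₁ = nRT₁/P₁ = 2.35×8.314×369/436 = 16.5 L.
Isochoric: V stays 16.5 L; P/T = const ⇒ T₂ = 701 K, P₂ = 828 kPa.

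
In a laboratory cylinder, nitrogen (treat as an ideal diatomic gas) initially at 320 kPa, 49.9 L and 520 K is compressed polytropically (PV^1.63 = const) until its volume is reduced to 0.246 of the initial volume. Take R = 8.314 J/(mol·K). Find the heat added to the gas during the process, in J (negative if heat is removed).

n = P₁V₁/(RT₁) = 320×49.9/(8.314×520) = 3.69 mol.
Polytropic n=1.63: T₂ = T₁(V₁/V₂)^(n−1) = 520×(4.07)^0.63 = 1260 K; P₂ = P₁(V₁/V₂)^n = 3150 kPa.
W = (P₁V₁−P₂V₂)/(n−1) = (320×49.9−3150×12.3)/0.63 = -36000 J.
ΔU = nCvΔT = 3.69×20.8×(1260−520) = 56700 J.
Q = ΔU + W = 20700 J.

20700 J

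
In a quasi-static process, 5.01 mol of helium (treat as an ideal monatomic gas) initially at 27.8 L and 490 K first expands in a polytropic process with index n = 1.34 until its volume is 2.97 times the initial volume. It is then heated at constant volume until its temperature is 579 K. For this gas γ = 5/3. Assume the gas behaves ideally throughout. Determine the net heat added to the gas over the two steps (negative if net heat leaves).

24100 J

P₁ = nRT₁/V₁ = 5.01×8.314×490/27.8 = 734 kPa.
Step 1 — Polytropic n=1.34: T₂ = T₁(V₁/V₂)^(n−1) = 490×(0.337)^0.34 = 338 K; P₂ = P₁(V₁/V₂)^n = 171 kPa.
W = (P₁V₁−P₂V₂)/(n−1) = (734×27.8−171×82.6)/0.34 = 18600 J.
ΔU = nCvΔT = 5.01×12.5×(338−490) = -9470 J.
Q = ΔU + W = 9100 J.
State after step 1: P = 171 kPa, V = 82.6 L, T = 338 K.
Step 2 — Isochoric: V stays 82.6 L; P/T = const ⇒ T₂ = 579 K, P₂ = 292 kPa.
W = 0 (no volume change).
ΔU = nCvΔT = 5.01×12.5×(579−338) = 15000 J.
Q = ΔU = 15000 J.
Net over both steps: W = 18600 J, Q = 24100 J, ΔU = 5560 J.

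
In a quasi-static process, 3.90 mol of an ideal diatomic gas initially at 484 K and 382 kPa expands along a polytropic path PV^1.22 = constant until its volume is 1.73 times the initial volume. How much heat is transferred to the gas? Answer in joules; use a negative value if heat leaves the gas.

3650 J

V₁ = nRT₁/P₁ = 3.90×8.314×484/382 = 41.1 L.
Polytropic n=1.22: T₂ = T₁(V₁/V₂)^(n−1) = 484×(0.578)^0.22 = 429 K; P₂ = P₁(V₁/V₂)^n = 196 kPa.
W = (P₁V₁−P₂V₂)/(n−1) = (382×41.1−196×71.1)/0.22 = 8100 J.
ΔU = nCvΔT = 3.90×20.8×(429−484) = -4460 J.
Q = ΔU + W = 3650 J.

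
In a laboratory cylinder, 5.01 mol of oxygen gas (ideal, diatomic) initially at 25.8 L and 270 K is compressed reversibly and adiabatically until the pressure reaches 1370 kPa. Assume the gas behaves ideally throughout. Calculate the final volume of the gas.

11.4 L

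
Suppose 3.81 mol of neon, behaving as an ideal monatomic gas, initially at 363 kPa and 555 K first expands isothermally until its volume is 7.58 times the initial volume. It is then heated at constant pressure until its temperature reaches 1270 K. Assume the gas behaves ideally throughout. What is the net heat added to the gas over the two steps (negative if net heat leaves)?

V₁ = nRT₁/P₁ = 3.81×8.314×555/363 = 48.4 L.
Step 1 — Isothermal: T stays 555 K; PV = const ⇒ V₂ = 367 L, P₂ = 47.9 kPa.
ΔU = 0 (ideal gas, T constant).
W = nRT ln(V₂/V₁) = 3.81×8.314×555×ln(7.58) = 35600 J.
Q = ΔU + W = 35600 J.
State after step 1: P = 47.9 kPa, V = 367 L, T = 555 K.
Step 2 — Isobaric: P stays 47.9 kPa; V/T = const ⇒ T₂ = 1270 K, V₂ = 840 L.
W = PΔV = 47.9×(840−367) kPa·L = 22600 J.
ΔU = nCvΔT = 3.81×12.5×(1270−555) = 34000 J.
Q = ΔU + W = nCpΔT = 56600 J.
Net over both steps: W = 58300 J, Q = 92200 J, ΔU = 34000 J.

92200 J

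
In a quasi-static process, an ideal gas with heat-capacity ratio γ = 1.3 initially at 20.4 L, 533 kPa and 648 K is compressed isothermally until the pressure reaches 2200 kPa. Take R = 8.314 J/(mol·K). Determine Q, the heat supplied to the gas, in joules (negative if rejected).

n = P₁V₁/(RT₁) = 533×20.4/(8.314×648) = 2.02 mol.
Isothermal: T stays 648 K; PV = const ⇒ V₂ = 4.94 L, P₂ = 2200 kPa.
ΔU = 0 (ideal gas, T constant).
W = nRT ln(V₂/V₁) = 2.02×8.314×648×ln(0.242) = -15400 J.
Q = ΔU + W = -15400 J.

-15400 J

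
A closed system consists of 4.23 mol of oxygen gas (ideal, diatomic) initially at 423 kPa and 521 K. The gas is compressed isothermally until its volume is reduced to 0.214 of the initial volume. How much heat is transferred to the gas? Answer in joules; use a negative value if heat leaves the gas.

V₁ = nRT₁/P₁ = 4.23×8.314×521/423 = 43.3 L.
Isothermal: T stays 521 K; PV = const ⇒ V₂ = 9.27 L, P₂ = 1980 kPa.
ΔU = 0 (ideal gas, T constant).
W = nRT ln(V₂/V₁) = 4.23×8.314×521×ln(0.214) = -28200 J.
Q = ΔU + W = -28200 J.

-28200 J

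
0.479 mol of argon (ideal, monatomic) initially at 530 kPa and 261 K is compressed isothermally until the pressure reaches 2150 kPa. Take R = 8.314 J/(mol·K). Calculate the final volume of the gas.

0.483 L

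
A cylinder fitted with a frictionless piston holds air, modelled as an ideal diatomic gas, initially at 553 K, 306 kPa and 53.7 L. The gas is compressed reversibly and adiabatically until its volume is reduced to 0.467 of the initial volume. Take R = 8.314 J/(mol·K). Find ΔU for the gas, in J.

n = P₁V₁/(RT₁) = 306×53.7/(8.314×553) = 3.57 mol.
Adiabatic: TV^(γ−1) = const ⇒ T₂ = 553×(2.14)^0.400 = 750 K; PV^γ = const ⇒ P₂ = 889 kPa.
For an ideal gas ΔU = nCvΔT with Cv = (5/2)R = 20.8 J/(mol·K).
ΔU = 3.57×20.8×(750−553) = 14600 J.

14600 J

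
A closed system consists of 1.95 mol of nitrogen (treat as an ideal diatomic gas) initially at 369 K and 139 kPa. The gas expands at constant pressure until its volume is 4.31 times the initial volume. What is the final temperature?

V₁ = nRT₁/P₁ = 1.95×8.314×369/139 = 43.0 L.
Isobaric: P stays 139 kPa; V/T = const ⇒ T₂ = 1590 K, V₂ = 185 L.

1590 K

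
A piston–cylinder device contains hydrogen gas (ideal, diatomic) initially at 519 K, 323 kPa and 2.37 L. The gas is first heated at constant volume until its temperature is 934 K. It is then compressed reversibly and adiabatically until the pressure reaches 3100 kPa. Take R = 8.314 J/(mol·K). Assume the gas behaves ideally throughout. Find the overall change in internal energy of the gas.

3640 J

n = P₁V₁/(RT₁) = 323×2.37/(8.314×519) = 0.177 mol.
Step 1 — Isochoric: V stays 2.37 L; P/T = const ⇒ T₂ = 934 K, P₂ = 581 kPa.
W = 0 (no volume change).
ΔU = nCvΔT = 0.177×20.8×(934−519) = 1530 J.
Q = ΔU = 1530 J.
State after step 1: P = 581 kPa, V = 2.37 L, T = 934 K.
Step 2 — Adiabatic: T₂/T₁ = (P₂/P₁)^((γ−1)/γ) ⇒ T₂ = 934×(5.33)^0.286 = 1510 K; V₂ = 0.717 L.
ΔU = nCvΔT = 0.177×20.8×(1510−934) = 2110 J.
Q = 0 for an adiabatic process, so W = −ΔU = -2110 J.
Net over both steps: W = -2110 J, Q = 1530 J, ΔU = 3640 J.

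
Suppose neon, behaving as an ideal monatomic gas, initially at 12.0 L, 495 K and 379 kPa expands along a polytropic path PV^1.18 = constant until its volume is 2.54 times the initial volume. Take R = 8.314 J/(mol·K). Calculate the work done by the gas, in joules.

3900 J

n = P₁V₁/(RT₁) = 379×12.0/(8.314×495) = 1.11 mol.
Polytropic n=1.18: T₂ = T₁(V₁/V₂)^(n−1) = 495×(0.394)^0.18 = 419 K; P₂ = P₁(V₁/V₂)^n = 126 kPa.
W = (P₁V₁−P₂V₂)/(n−1) = (379×12.0−126×30.5)/0.18 = 3900 J.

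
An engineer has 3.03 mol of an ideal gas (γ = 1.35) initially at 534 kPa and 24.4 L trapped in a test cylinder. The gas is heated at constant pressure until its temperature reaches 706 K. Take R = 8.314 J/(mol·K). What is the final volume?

33.3 L

T₁ = P₁V₁/(nR) = 534×24.4/(3.03×8.314) = 517 K.
Isobaric: P stays 534 kPa; V/T = const ⇒ T₂ = 706 K, V₂ = 33.3 L.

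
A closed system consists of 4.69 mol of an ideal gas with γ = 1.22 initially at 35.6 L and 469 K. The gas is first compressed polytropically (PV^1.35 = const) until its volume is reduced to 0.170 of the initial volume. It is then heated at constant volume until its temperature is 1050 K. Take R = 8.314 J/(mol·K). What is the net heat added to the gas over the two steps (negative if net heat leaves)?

P₁ = nRT₁/V₁ = 4.69×8.314×469/35.6 = 514 kPa.
Step 1 — Polytropic n=1.35: T₂ = T₁(V₁/V₂)^(n−1) = 469×(5.88)^0.35 = 872 K; P₂ = P₁(V₁/V₂)^n = 5620 kPa.
W = (P₁V₁−P₂V₂)/(n−1) = (514×35.6−5620×6.05)/0.35 = -44900 J.
ΔU = nCvΔT = 4.69×37.8×(872−469) = 71400 J.
Q = ΔU + W = 26500 J.
State after step 1: P = 5620 kPa, V = 6.05 L, T = 872 K.
Step 2 — Isochoric: V stays 6.05 L; P/T = const ⇒ T₂ = 1050 K, P₂ = 6770 kPa.
W = 0 (no volume change).
ΔU = nCvΔT = 4.69×37.8×(1050−872) = 31500 J.
Q = ΔU = 31500 J.
Net over both steps: W = -44900 J, Q = 58100 J, ΔU = 103000 J.

58100 J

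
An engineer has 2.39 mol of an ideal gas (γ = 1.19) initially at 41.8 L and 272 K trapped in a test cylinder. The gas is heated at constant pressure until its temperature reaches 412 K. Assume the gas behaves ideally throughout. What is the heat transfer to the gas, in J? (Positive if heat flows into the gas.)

P₁ = nRT₁/V₁ = 2.39×8.314×272/41.8 = 129 kPa.
Isobaric: P stays 129 kPa; V/T = const ⇒ T₂ = 412 K, V₂ = 63.3 L.
W = PΔV = 129×(63.3−41.8) kPa·L = 2780 J.
ΔU = nCvΔT = 2.39×43.8×(412−272) = 14600 J.
Q = ΔU + W = nCpΔT = 17400 J.

17400 J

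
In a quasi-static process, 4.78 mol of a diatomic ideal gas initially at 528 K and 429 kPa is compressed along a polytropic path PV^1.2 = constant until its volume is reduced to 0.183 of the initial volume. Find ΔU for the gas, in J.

V₁ = nRT₁/P₁ = 4.78×8.314×528/429 = 48.9 L.
Polytropic n=1.2: T₂ = T₁(V₁/V₂)^(n−1) = 528×(5.46)^0.20 = 742 K; P₂ = P₁(V₁/V₂)^n = 3290 kPa.
For an ideal gas ΔU = nCvΔT with Cv = (5/2)R = 20.8 J/(mol·K).
ΔU = 4.78×20.8×(742−528) = 21200 J.

21200 J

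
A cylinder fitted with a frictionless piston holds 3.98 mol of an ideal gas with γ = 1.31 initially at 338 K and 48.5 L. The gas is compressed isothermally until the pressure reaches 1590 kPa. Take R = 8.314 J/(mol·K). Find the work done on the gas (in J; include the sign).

21600 J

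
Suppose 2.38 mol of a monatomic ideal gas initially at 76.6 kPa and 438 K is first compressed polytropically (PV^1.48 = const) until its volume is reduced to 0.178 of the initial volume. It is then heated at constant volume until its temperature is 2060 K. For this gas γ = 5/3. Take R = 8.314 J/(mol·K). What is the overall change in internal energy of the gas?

48100 J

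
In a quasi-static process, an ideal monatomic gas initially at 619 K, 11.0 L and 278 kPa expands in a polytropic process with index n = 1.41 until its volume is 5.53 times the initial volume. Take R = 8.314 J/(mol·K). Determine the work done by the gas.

3760 J

n = P₁V₁/(RT₁) = 278×11.0/(8.314×619) = 0.594 mol.
Polytropic n=1.41: T₂ = T₁(V₁/V₂)^(n−1) = 619×(0.181)^0.41 = 307 K; P₂ = P₁(V₁/V₂)^n = 24.9 kPa.
W = (P₁V₁−P₂V₂)/(n−1) = (278×11.0−24.9×60.8)/0.41 = 3760 J.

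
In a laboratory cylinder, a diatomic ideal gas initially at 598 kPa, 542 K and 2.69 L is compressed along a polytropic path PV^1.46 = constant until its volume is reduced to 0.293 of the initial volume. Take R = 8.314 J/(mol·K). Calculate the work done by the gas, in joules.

-2650 J

n = P₁V₁/(RT₁) = 598×2.69/(8.314×542) = 0.357 mol.
Polytropic n=1.46: T₂ = T₁(V₁/V₂)^(n−1) = 542×(3.41)^0.46 = 953 K; P₂ = P₁(V₁/V₂)^n = 3590 kPa.
W = (P₁V₁−P₂V₂)/(n−1) = (598×2.69−3590×0.788)/0.46 = -2650 J.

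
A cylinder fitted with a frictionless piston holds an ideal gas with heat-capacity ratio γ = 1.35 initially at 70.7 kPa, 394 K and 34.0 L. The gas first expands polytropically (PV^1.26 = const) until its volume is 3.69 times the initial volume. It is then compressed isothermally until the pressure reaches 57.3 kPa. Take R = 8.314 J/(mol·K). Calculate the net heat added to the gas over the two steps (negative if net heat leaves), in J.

n = P₁V₁/(RT₁) = 70.7×34.0/(8.314×394) = 0.734 mol.
Step 1 — Polytropic n=1.26: T₂ = T₁(V₁/V₂)^(n−1) = 394×(0.271)^0.26 = 281 K; P₂ = P₁(V₁/V₂)^n = 13.6 kPa.
W = (P₁V₁−P₂V₂)/(n−1) = (70.7×34.0−13.6×125)/0.26 = 2660 J.
ΔU = nCvΔT = 0.734×23.8×(281−394) = -1980 J.
Q = ΔU + W = 684 J.
State after step 1: P = 13.6 kPa, V = 125 L, T = 281 K.
Step 2 — Isothermal: T stays 281 K; PV = const ⇒ V₂ = 29.9 L, P₂ = 57.3 kPa.
ΔU = 0 (ideal gas, T constant).
W = nRT ln(V₂/V₁) = 0.734×8.314×281×ln(0.238) = -2460 J.
Q = ΔU + W = -2460 J.
Net over both steps: W = 205 J, Q = -1770 J, ΔU = -1980 J.

-1770 J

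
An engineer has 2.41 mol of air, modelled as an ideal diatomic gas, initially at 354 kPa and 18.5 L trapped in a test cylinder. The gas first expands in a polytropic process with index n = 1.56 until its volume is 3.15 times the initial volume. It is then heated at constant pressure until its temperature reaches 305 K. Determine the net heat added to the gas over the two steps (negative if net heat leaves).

T₁ = P₁V₁/(nR) = 354×18.5/(2.41×8.314) = 327 K.
Step 1 — Polytropic n=1.56: T₂ = T₁(V₁/V₂)^(n−1) = 327×(0.317)^0.56 = 172 K; P₂ = P₁(V₁/V₂)^n = 59.1 kPa.
W = (P₁V₁−P₂V₂)/(n−1) = (354×18.5−59.1×58.3)/0.56 = 5540 J.
ΔU = nCvΔT = 2.41×20.8×(172−327) = -7760 J.
Q = ΔU + W = -2220 J.
State after step 1: P = 59.1 kPa, V = 58.3 L, T = 172 K.
Step 2 — Isobaric: P stays 59.1 kPa; V/T = const ⇒ T₂ = 305 K, V₂ = 103 L.
W = PΔV = 59.1×(103−58.3) kPa·L = 2670 J.
ΔU = nCvΔT = 2.41×20.8×(305−172) = 6670 J.
Q = ΔU + W = nCpΔT = 9330 J.
Net over both steps: W = 8210 J, Q = 7120 J, ΔU = -1090 J.

7120 J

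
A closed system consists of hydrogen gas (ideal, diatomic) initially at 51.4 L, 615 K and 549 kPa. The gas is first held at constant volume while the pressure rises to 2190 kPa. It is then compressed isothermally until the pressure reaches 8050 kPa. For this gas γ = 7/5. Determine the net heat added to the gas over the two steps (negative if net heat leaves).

n = P₁V₁/(RT₁) = 549×51.4/(8.314×615) = 5.52 mol.
Step 1 — Isochoric: V stays 51.4 L; P/T = const ⇒ T₂ = 2450 K, P₂ = 2190 kPa.
W = 0 (no volume change).
ΔU = nCvΔT = 5.52×20.8×(2450−615) = 211000 J.
Q = ΔU = 211000 J.
State after step 1: P = 2190 kPa, V = 51.4 L, T = 2450 K.
Step 2 — Isothermal: T stays 2450 K; PV = const ⇒ V₂ = 14.0 L, P₂ = 8050 kPa.
ΔU = 0 (ideal gas, T constant).
W = nRT ln(V₂/V₁) = 5.52×8.314×2450×ln(0.272) = -147000 J.
Q = ΔU + W = -147000 J.
Net over both steps: W = -147000 J, Q = 64300 J, ΔU = 211000 J.

64300 J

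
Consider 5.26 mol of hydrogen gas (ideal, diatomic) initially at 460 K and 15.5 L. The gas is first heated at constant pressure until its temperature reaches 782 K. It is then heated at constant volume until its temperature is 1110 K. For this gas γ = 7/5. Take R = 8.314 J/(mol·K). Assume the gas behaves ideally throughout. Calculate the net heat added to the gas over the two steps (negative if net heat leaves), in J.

P₁ = nRT₁/V₁ = 5.26×8.314×460/15.5 = 1300 kPa.
Step 1 — Isobaric: P stays 1300 kPa; V/T = const ⇒ T₂ = 782 K, V₂ = 26.4 L.
W = PΔV = 1300×(26.4−15.5) kPa·L = 14100 J.
ΔU = nCvΔT = 5.26×20.8×(782−460) = 35200 J.
Q = ΔU + W = nCpΔT = 49300 J.
State after step 1: P = 1300 kPa, V = 26.4 L, T = 782 K.
Step 2 — Isochoric: V stays 26.4 L; P/T = const ⇒ T₂ = 1110 K, P₂ = 1840 kPa.
W = 0 (no volume change).
ΔU = nCvΔT = 5.26×20.8×(1110−782) = 35900 J.
Q = ΔU = 35900 J.
Net over both steps: W = 14100 J, Q = 85100 J, ΔU = 71100 J.

85100 J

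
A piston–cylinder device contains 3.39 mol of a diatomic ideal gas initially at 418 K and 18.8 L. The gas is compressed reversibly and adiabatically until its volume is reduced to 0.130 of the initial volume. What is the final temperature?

945 K

P₁ = nRT₁/V₁ = 3.39×8.314×418/18.8 = 627 kPa.
Adiabatic: TV^(γ−1) = const ⇒ T₂ = 418×(7.69)^0.400 = 945 K; PV^γ = const ⇒ P₂ = 10900 kPa.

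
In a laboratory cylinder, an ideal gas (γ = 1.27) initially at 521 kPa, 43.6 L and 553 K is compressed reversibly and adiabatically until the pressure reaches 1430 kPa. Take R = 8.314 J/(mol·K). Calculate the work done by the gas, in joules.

-20100 J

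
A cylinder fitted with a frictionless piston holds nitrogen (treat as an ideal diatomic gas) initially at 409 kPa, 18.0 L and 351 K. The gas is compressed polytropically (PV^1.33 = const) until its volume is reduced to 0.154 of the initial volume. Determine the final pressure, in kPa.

Polytropic n=1.33: T₂ = T₁(V₁/V₂)^(n−1) = 351×(6.49)^0.33 = 651 K; P₂ = P₁(V₁/V₂)^n = 4920 kPa.

4920 kPa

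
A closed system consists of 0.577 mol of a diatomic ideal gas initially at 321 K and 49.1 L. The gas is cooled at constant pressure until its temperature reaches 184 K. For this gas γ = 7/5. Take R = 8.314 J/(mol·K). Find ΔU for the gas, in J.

P₁ = nRT₁/V₁ = 0.577×8.314×321/49.1 = 31.4 kPa.
Isobaric: P stays 31.4 kPa; V/T = const ⇒ T₂ = 184 K, V₂ = 28.1 L.
For an ideal gas ΔU = nCvΔT with Cv = (5/2)R = 20.8 J/(mol·K).
ΔU = 0.577×20.8×(184−321) = -1640 J.

-1640 J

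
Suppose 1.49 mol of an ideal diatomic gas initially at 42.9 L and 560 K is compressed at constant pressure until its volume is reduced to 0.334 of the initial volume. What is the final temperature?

187 K

P₁ = nRT₁/V₁ = 1.49×8.314×560/42.9 = 162 kPa.
Isobaric: P stays 162 kPa; V/T = const ⇒ T₂ = 187 K, V₂ = 14.3 L.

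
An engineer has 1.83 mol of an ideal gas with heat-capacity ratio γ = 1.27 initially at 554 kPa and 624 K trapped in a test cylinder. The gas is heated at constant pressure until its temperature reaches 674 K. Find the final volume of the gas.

V₁ = nRT₁/P₁ = 1.83×8.314×624/554 = 17.1 L.
Isobaric: P stays 554 kPa; V/T = const ⇒ T₂ = 674 K, V₂ = 18.5 L.

18.5 L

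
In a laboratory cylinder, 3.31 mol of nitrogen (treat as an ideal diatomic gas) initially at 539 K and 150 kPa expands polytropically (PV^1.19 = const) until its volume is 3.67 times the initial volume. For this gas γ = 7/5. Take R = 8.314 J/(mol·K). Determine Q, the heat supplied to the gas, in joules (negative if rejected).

V₁ = nRT₁/P₁ = 3.31×8.314×539/150 = 98.9 L.
Polytropic n=1.19: T₂ = T₁(V₁/V₂)^(n−1) = 539×(0.272)^0.19 = 421 K; P₂ = P₁(V₁/V₂)^n = 31.9 kPa.
W = (P₁V₁−P₂V₂)/(n−1) = (150×98.9−31.9×363)/0.19 = 17100 J.
ΔU = nCvΔT = 3.31×20.8×(421−539) = -8120 J.
Q = ΔU + W = 8970 J.

8970 J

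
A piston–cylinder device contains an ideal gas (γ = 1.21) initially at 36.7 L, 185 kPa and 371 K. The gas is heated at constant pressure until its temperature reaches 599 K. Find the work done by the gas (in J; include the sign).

n = P₁V₁/(RT₁) = 185×36.7/(8.314×371) = 2.20 mol.
Isobaric: P stays 185 kPa; V/T = const ⇒ T₂ = 599 K, V₂ = 59.3 L.
W = PΔV = 185×(59.3−36.7) kPa·L = 4170 J.

4170 J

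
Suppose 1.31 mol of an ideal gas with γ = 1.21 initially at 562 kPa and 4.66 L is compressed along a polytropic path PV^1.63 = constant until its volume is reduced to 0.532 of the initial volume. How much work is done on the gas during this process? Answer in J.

T₁ = P₁V₁/(nR) = 562×4.66/(1.31×8.314) = 240 K.
Polytropic n=1.63: T₂ = T₁(V₁/V₂)^(n−1) = 240×(1.88)^0.63 = 358 K; P₂ = P₁(V₁/V₂)^n = 1570 kPa.
W = (P₁V₁−P₂V₂)/(n−1) = (562×4.66−1570×2.48)/0.63 = -2030 J.
Work done on the gas = −W_by = 2030 J.

2030 J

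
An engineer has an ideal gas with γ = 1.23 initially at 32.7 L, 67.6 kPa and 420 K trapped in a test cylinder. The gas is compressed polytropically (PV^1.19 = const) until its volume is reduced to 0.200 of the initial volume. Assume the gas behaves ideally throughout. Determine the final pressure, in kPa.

459 kPa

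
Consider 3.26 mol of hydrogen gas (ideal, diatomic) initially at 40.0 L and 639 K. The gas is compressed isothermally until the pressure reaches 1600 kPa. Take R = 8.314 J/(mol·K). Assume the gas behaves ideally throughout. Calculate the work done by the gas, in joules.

-22600 J

P₁ = nRT₁/V₁ = 3.26×8.314×639/40.0 = 433 kPa.
Isothermal: T stays 639 K; PV = const ⇒ V₂ = 10.8 L, P₂ = 1600 kPa.
W = nRT ln(V₂/V₁) = 3.26×8.314×639×ln(0.271) = -22600 J.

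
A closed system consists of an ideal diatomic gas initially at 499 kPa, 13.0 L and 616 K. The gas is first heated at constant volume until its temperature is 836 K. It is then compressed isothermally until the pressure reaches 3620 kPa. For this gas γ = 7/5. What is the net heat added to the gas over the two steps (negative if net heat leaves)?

-8970 J

n = P₁V₁/(RT₁) = 499×13.0/(8.314×616) = 1.27 mol.
Step 1 — Isochoric: V stays 13.0 L; P/T = const ⇒ T₂ = 836 K, P₂ = 677 kPa.
W = 0 (no volume change).
ΔU = nCvΔT = 1.27×20.8×(836−616) = 5790 J.
Q = ΔU = 5790 J.
State after step 1: P = 677 kPa, V = 13.0 L, T = 836 K.
Step 2 — Isothermal: T stays 836 K; PV = const ⇒ V₂ = 2.43 L, P₂ = 3620 kPa.
ΔU = 0 (ideal gas, T constant).
W = nRT ln(V₂/V₁) = 1.27×8.314×836×ln(0.187) = -14800 J.
Q = ΔU + W = -14800 J.
Net over both steps: W = -14800 J, Q = -8970 J, ΔU = 5790 J.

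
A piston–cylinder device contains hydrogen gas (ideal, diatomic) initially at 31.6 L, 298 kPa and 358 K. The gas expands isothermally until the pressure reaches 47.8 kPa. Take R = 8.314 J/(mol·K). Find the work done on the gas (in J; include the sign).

-17200 J

n = P₁V₁/(RT₁) = 298×31.6/(8.314×358) = 3.16 mol.
Isothermal: T stays 358 K; PV = const ⇒ V₂ = 197 L, P₂ = 47.8 kPa.
W = nRT ln(V₂/V₁) = 3.16×8.314×358×ln(6.23) = 17200 J.
Work done on the gas = −W_by = -17200 J.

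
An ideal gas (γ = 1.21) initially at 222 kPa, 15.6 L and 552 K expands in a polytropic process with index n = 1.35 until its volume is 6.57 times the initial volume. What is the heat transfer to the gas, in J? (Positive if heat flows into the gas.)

-3180 J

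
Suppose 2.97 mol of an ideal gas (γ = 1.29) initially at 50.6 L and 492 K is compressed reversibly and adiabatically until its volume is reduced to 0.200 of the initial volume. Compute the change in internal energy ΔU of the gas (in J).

P₁ = nRT₁/V₁ = 2.97×8.314×492/50.6 = 240 kPa.
Adiabatic: TV^(γ−1) = const ⇒ T₂ = 492×(5.00)^0.290 = 785 K; PV^γ = const ⇒ P₂ = 1910 kPa.
For an ideal gas ΔU = nCvΔT with Cv = R/(γ−1) = 28.7 J/(mol·K).
ΔU = 2.97×28.7×(785−492) = 24900 J.

24900 J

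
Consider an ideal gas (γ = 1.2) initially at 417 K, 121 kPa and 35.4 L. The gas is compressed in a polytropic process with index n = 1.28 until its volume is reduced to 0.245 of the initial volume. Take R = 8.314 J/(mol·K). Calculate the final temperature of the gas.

618 K

Polytropic n=1.28: T₂ = T₁(V₁/V₂)^(n−1) = 417×(4.08)^0.28 = 618 K; P₂ = P₁(V₁/V₂)^n = 732 kPa.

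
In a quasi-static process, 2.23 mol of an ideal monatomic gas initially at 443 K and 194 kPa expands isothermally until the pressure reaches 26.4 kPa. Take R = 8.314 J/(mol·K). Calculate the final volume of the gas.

V₁ = nRT₁/P₁ = 2.23×8.314×443/194 = 42.3 L.
Isothermal: T stays 443 K; PV = const ⇒ V₂ = 311 L, P₂ = 26.4 kPa.

311 L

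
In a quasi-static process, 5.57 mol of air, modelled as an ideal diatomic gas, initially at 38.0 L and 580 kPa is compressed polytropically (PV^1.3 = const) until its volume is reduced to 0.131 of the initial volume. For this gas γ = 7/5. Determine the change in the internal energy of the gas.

T₁ = P₁V₁/(nR) = 580×38.0/(5.57×8.314) = 476 K.
Polytropic n=1.3: T₂ = T₁(V₁/V₂)^(n−1) = 476×(7.63)^0.30 = 876 K; P₂ = P₁(V₁/V₂)^n = 8150 kPa.
For an ideal gas ΔU = nCvΔT with Cv = (5/2)R = 20.8 J/(mol·K).
ΔU = 5.57×20.8×(876−476) = 46300 J.

46300 J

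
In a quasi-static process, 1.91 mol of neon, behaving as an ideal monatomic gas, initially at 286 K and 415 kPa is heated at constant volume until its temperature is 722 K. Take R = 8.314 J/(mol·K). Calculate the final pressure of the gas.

1050 kPa

V₁ = nRT₁/P₁ = 1.91×8.314×286/415 = 10.9 L.
Isochoric: V stays 10.9 L; P/T = const ⇒ T₂ = 722 K, P₂ = 1050 kPa.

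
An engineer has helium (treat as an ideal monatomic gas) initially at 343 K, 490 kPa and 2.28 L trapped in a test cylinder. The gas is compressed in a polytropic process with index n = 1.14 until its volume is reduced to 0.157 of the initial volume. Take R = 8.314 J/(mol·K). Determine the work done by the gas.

n = P₁V₁/(RT₁) = 490×2.28/(8.314×343) = 0.392 mol.
Polytropic n=1.14: T₂ = T₁(V₁/V₂)^(n−1) = 343×(6.37)^0.14 = 444 K; P₂ = P₁(V₁/V₂)^n = 4040 kPa.
W = (P₁V₁−P₂V₂)/(n−1) = (490×2.28−4040×0.358)/0.14 = -2360 J.

-2360 J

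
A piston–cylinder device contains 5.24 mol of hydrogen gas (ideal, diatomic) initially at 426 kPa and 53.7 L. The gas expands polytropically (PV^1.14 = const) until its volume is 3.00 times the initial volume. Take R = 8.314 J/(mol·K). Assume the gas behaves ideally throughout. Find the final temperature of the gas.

T₁ = P₁V₁/(nR) = 426×53.7/(5.24×8.314) = 525 K.
Polytropic n=1.14: T₂ = T₁(V₁/V₂)^(n−1) = 525×(0.333)^0.14 = 450 K; P₂ = P₁(V₁/V₂)^n = 122 kPa.

450 K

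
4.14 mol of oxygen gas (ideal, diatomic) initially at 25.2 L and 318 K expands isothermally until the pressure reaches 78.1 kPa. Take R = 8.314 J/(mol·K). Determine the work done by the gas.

P₁ = nRT₁/V₁ = 4.14×8.314×318/25.2 = 434 kPa.
Isothermal: T stays 318 K; PV = const ⇒ V₂ = 140 L, P₂ = 78.1 kPa.
W = nRT ln(V₂/V₁) = 4.14×8.314×318×ln(5.56) = 18800 J.

18800 J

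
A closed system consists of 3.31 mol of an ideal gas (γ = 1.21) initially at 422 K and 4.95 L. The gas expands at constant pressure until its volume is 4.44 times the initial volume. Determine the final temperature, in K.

P₁ = nRT₁/V₁ = 3.31×8.314×422/4.95 = 2350 kPa.
Isobaric: P stays 2350 kPa; V/T = const ⇒ T₂ = 1870 K, V₂ = 22.0 L.

1870 K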